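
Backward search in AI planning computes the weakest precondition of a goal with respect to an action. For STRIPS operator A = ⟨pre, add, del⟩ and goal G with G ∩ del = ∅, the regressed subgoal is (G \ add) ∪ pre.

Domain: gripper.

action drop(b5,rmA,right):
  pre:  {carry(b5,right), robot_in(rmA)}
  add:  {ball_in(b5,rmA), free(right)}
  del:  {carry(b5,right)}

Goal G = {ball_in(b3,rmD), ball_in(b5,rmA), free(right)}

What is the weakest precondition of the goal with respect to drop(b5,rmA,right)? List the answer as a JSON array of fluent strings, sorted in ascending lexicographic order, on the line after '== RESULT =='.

Regress:
  G ∩ del = {}  (empty — regression defined)
  G \ add = {ball_in(b3,rmD), ball_in(b5,rmA), free(right)} \ {ball_in(b5,rmA), free(right)} = {ball_in(b3,rmD)}
  ∪ pre   = {ball_in(b3,rmD)} ∪ {carry(b5,right), robot_in(rmA)}
          = {ball_in(b3,rmD), carry(b5,right), robot_in(rmA)}

== RESULT ==
["ball_in(b3,rmD)", "carry(b5,right)", "robot_in(rmA)"]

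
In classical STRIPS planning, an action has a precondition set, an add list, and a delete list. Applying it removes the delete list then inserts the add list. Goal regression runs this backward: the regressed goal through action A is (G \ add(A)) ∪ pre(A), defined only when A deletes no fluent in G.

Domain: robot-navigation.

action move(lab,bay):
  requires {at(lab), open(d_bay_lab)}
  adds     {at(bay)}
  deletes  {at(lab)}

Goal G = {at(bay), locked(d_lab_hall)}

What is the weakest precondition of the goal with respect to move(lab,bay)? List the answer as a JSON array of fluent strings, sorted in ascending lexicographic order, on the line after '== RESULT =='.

Compute (G \ add) ∪ pre:
  G ∩ del = {}  (empty — regression defined)
  G \ add = {at(bay), locked(d_lab_hall)} \ {at(bay)} = {locked(d_lab_hall)}
  ∪ pre   = {locked(d_lab_hall)} ∪ {at(lab), open(d_bay_lab)}
          = {at(lab), locked(d_lab_hall), open(d_bay_lab)}

== RESULT ==
["at(lab)", "locked(d_lab_hall)", "open(d_bay_lab)"]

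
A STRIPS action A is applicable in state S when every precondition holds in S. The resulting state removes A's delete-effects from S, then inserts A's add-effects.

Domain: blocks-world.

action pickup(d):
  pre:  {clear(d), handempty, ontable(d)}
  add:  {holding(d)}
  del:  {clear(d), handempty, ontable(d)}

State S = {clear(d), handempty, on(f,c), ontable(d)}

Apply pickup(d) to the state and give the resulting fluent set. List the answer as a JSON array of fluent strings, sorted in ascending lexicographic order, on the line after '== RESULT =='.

Progress:
  pre ⊆ S: {clear(d), handempty, ontable(d)} ⊆ S  — applicable
  S \ del = {on(f,c)}
  ∪ add   = {holding(d), on(f,c)}

== RESULT ==
["holding(d)", "on(f,c)"]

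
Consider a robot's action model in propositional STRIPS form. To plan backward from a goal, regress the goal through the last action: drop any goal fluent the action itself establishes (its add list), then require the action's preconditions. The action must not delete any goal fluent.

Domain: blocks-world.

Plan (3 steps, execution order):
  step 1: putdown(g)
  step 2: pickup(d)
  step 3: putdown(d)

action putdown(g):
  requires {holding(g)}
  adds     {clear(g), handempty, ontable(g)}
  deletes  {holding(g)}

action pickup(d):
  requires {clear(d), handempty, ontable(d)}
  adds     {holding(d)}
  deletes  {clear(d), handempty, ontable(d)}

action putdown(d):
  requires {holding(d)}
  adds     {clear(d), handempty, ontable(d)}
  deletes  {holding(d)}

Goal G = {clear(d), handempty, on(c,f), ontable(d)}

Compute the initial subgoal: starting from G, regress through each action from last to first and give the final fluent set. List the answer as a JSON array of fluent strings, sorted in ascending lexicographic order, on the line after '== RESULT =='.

Work backward from the goal:
  through step 3 (putdown(d)): drop {clear(d), handempty, ontable(d)}, keep {on(c,f)}, require {holding(d)}
    → {holding(d), on(c,f)}
  through step 2 (pickup(d)): drop {holding(d)}, keep {on(c,f)}, require {clear(d), handempty, ontable(d)}
    → {clear(d), handempty, on(c,f), ontable(d)}
  through step 1 (putdown(g)): drop {handempty}, keep {clear(d), on(c,f), ontable(d)}, require {holding(g)}
    → {clear(d), holding(g), on(c,f), ontable(d)}

== RESULT ==
["clear(d)", "holding(g)", "on(c,f)", "ontable(d)"]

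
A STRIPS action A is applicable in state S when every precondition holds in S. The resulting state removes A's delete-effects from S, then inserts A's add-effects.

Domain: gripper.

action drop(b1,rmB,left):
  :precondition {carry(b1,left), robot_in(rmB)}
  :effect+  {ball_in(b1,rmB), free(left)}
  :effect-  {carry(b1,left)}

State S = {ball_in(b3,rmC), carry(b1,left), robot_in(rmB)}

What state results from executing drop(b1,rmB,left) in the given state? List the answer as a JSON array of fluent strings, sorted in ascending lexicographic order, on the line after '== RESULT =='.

Progress:
  pre ⊆ S: {carry(b1,left), robot_in(rmB)} ⊆ S  — applicable
  S \ del = {ball_in(b3,rmC), robot_in(rmB)}
  ∪ add   = {ball_in(b1,rmB), ball_in(b3,rmC), free(left), robot_in(rmB)}

== RESULT ==
["ball_in(b1,rmB)", "ball_in(b3,rmC)", "free(left)", "robot_in(rmB)"]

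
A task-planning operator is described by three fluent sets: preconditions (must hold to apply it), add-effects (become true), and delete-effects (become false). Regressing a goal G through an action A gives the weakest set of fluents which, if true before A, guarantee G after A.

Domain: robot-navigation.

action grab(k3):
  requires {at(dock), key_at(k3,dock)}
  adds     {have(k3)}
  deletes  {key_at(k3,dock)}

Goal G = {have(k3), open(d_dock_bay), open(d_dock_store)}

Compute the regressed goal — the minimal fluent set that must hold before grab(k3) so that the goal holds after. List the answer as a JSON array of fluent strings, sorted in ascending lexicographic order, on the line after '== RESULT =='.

Regress:
  G ∩ del = {}  (empty — regression defined)
  G \ add = {have(k3), open(d_dock_bay), open(d_dock_store)} \ {have(k3)} = {open(d_dock_bay), open(d_dock_store)}
  ∪ pre   = {open(d_dock_bay), open(d_dock_store)} ∪ {at(dock), key_at(k3,dock)}
          = {at(dock), key_at(k3,dock), open(d_dock_bay), open(d_dock_store)}

== RESULT ==
["at(dock)", "key_at(k3,dock)", "open(d_dock_bay)", "open(d_dock_store)"]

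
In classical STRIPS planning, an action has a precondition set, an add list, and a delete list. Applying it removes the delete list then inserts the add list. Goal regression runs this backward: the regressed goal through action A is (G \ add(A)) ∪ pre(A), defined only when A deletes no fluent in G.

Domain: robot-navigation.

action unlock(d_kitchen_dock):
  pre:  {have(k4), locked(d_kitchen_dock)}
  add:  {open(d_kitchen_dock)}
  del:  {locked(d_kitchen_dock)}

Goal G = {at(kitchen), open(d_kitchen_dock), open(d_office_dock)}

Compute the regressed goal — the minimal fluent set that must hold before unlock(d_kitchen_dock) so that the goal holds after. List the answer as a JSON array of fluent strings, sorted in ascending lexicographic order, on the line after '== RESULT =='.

Regress:
  G ∩ del = {}  (empty — regression defined)
  G \ add = {at(kitchen), open(d_kitchen_dock), open(d_office_dock)} \ {open(d_kitchen_dock)} = {at(kitchen), open(d_office_dock)}
  ∪ pre   = {at(kitchen), open(d_office_dock)} ∪ {have(k4), locked(d_kitchen_dock)}
          = {at(kitchen), have(k4), locked(d_kitchen_dock), open(d_office_dock)}

== RESULT ==
["at(kitchen)", "have(k4)", "locked(d_kitchen_dock)", "open(d_office_dock)"]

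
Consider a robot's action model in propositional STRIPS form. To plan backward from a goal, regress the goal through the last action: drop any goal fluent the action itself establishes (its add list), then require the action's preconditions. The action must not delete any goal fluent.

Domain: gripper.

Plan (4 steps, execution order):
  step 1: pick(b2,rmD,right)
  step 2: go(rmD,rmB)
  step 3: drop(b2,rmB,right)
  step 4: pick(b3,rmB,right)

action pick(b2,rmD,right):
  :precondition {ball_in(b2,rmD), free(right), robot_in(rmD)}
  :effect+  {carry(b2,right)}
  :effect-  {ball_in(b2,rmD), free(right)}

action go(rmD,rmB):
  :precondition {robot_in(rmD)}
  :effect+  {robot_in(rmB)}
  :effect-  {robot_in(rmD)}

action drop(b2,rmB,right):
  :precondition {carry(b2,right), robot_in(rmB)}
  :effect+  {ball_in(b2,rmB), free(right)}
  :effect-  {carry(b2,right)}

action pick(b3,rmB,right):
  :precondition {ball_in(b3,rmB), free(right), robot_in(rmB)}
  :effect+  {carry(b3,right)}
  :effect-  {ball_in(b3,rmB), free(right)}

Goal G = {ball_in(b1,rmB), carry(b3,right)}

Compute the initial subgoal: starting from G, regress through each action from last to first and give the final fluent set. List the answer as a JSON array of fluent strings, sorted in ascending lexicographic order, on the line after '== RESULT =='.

Work backward from the goal:
  through step 4 (pick(b3,rmB,right)): drop {carry(b3,right)}, keep {ball_in(b1,rmB)}, require {ball_in(b3,rmB), free(right), robot_in(rmB)}
    → {ball_in(b1,rmB), ball_in(b3,rmB), free(right), robot_in(rmB)}
  through step 3 (drop(b2,rmB,right)): drop {free(right)}, keep {ball_in(b1,rmB), ball_in(b3,rmB), robot_in(rmB)}, require {carry(b2,right), robot_in(rmB)}
    → {ball_in(b1,rmB), ball_in(b3,rmB), carry(b2,right), robot_in(rmB)}
  through step 2 (go(rmD,rmB)): drop {robot_in(rmB)}, keep {ball_in(b1,rmB), ball_in(b3,rmB), carry(b2,right)}, require {robot_in(rmD)}
    → {ball_in(b1,rmB), ball_in(b3,rmB), carry(b2,right), robot_in(rmD)}
  through step 1 (pick(b2,rmD,right)): drop {carry(b2,right)}, keep {ball_in(b1,rmB), ball_in(b3,rmB), robot_in(rmD)}, require {ball_in(b2,rmD), free(right), robot_in(rmD)}
    → {ball_in(b1,rmB), ball_in(b2,rmD), ball_in(b3,rmB), free(right), robot_in(rmD)}

== RESULT ==
["ball_in(b1,rmB)", "ball_in(b2,rmD)", "ball_in(b3,rmB)", "free(right)", "robot_in(rmD)"]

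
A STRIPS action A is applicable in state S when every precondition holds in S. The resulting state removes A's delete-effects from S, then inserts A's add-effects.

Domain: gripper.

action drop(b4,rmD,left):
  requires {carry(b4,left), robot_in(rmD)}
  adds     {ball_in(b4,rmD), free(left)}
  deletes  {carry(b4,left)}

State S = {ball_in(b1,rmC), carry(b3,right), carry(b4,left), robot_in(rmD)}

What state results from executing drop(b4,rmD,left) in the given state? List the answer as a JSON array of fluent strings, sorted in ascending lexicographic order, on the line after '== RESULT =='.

Compute (S \ del) ∪ add:
  pre ⊆ S: {carry(b4,left), robot_in(rmD)} ⊆ S  — applicable
  S \ del = {ball_in(b1,rmC), carry(b3,right), robot_in(rmD)}
  ∪ add   = {ball_in(b1,rmC), ball_in(b4,rmD), carry(b3,right), free(left), robot_in(rmD)}

== RESULT ==
["ball_in(b1,rmC)", "ball_in(b4,rmD)", "carry(b3,right)", "free(left)", "robot_in(rmD)"]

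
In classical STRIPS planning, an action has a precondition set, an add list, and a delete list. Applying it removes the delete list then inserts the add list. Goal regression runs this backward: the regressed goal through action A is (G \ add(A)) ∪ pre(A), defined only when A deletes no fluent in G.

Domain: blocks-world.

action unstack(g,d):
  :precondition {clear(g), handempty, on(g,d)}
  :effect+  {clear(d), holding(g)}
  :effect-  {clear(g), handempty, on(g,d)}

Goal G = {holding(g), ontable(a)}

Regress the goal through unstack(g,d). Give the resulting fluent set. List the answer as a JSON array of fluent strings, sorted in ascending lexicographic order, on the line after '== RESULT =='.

Compute (G \ add) ∪ pre:
  G ∩ del = {}  (empty — regression defined)
  G \ add = {holding(g), ontable(a)} \ {clear(d), holding(g)} = {ontable(a)}
  ∪ pre   = {ontable(a)} ∪ {clear(g), handempty, on(g,d)}
          = {clear(g), handempty, on(g,d), ontable(a)}

== RESULT ==
["clear(g)", "handempty", "on(g,d)", "ontable(a)"]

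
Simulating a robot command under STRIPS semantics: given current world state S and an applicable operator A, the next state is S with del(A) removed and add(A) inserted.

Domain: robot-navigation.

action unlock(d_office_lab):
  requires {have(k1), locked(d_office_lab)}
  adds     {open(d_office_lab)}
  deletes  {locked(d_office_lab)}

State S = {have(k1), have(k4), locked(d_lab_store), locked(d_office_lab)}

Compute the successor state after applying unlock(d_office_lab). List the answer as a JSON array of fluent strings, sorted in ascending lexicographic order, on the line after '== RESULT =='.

Compute (S \ del) ∪ add:
  pre ⊆ S: {have(k1), locked(d_office_lab)} ⊆ S  — applicable
  S \ del = {have(k1), have(k4), locked(d_lab_store)}
  ∪ add   = {have(k1), have(k4), locked(d_lab_store), open(d_office_lab)}

== RESULT ==
["have(k1)", "have(k4)", "locked(d_lab_store)", "open(d_office_lab)"]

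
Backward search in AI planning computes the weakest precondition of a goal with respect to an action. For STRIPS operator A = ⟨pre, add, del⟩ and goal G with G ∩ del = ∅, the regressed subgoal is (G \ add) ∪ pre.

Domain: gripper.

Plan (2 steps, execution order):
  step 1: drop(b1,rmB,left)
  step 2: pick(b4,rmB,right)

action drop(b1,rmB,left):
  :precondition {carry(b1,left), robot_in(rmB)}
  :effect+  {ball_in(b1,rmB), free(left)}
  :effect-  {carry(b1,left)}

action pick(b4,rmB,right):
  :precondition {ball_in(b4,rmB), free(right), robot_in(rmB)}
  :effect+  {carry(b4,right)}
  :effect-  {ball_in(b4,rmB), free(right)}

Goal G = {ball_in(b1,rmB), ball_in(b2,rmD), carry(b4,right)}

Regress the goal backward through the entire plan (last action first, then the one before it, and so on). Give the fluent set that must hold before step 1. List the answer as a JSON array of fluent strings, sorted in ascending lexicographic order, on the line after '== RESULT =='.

Work backward from the goal:
  through step 2 (pick(b4,rmB,right)): drop {carry(b4,right)}, keep {ball_in(b1,rmB), ball_in(b2,rmD)}, require {ball_in(b4,rmB), free(right), robot_in(rmB)}
    → {ball_in(b1,rmB), ball_in(b2,rmD), ball_in(b4,rmB), free(right), robot_in(rmB)}
  through step 1 (drop(b1,rmB,left)): drop {ball_in(b1,rmB)}, keep {ball_in(b2,rmD), ball_in(b4,rmB), free(right), robot_in(rmB)}, require {carry(b1,left), robot_in(rmB)}
    → {ball_in(b2,rmD), ball_in(b4,rmB), carry(b1,left), free(right), robot_in(rmB)}

== RESULT ==
["ball_in(b2,rmD)", "ball_in(b4,rmB)", "carry(b1,left)", "free(right)", "robot_in(rmB)"]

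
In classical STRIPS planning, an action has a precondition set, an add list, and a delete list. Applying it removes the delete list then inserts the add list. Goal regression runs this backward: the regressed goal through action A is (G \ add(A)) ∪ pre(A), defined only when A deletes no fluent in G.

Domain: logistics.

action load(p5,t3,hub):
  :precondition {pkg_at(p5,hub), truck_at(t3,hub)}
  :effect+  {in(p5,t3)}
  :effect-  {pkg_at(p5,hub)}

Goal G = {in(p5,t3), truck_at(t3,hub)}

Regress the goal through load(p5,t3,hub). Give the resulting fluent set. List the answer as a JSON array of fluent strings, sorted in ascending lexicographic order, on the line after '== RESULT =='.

Compute (G \ add) ∪ pre:
  G ∩ del = {}  (empty — regression defined)
  G \ add = {in(p5,t3), truck_at(t3,hub)} \ {in(p5,t3)} = {truck_at(t3,hub)}
  ∪ pre   = {truck_at(t3,hub)} ∪ {pkg_at(p5,hub), truck_at(t3,hub)}
          = {pkg_at(p5,hub), truck_at(t3,hub)}

== RESULT ==
["pkg_at(p5,hub)", "truck_at(t3,hub)"]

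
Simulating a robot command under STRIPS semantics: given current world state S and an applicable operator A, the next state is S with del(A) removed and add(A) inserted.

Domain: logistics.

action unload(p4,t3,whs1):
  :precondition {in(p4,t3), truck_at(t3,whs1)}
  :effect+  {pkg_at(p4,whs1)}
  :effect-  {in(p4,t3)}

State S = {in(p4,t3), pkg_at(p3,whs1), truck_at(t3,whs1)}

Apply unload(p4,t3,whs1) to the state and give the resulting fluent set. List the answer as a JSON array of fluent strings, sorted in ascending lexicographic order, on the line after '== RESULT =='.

Compute (S \ del) ∪ add:
  pre ⊆ S: {in(p4,t3), truck_at(t3,whs1)} ⊆ S  — applicable
  S \ del = {pkg_at(p3,whs1), truck_at(t3,whs1)}
  ∪ add   = {pkg_at(p3,whs1), pkg_at(p4,whs1), truck_at(t3,whs1)}

== RESULT ==
["pkg_at(p3,whs1)", "pkg_at(p4,whs1)", "truck_at(t3,whs1)"]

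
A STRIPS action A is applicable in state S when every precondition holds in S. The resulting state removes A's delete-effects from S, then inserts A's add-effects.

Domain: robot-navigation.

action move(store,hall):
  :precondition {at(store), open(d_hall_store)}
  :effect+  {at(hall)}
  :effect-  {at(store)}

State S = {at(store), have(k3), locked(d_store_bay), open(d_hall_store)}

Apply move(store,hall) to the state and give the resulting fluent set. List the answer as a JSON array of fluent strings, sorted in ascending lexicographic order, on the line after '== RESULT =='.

Compute (S \ del) ∪ add:
  pre ⊆ S: {at(store), open(d_hall_store)} ⊆ S  — applicable
  S \ del = {have(k3), locked(d_store_bay), open(d_hall_store)}
  ∪ add   = {at(hall), have(k3), locked(d_store_bay), open(d_hall_store)}

== RESULT ==
["at(hall)", "have(k3)", "locked(d_store_bay)", "open(d_hall_store)"]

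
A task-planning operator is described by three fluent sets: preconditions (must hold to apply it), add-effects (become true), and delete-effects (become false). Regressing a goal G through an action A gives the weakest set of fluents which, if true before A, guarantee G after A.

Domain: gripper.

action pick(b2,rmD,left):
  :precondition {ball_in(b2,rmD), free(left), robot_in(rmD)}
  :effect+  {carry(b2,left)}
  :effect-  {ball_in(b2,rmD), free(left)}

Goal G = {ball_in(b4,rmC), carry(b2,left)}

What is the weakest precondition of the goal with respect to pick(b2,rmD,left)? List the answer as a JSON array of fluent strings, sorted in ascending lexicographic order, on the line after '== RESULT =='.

Regress:
  G ∩ del = {}  (empty — regression defined)
  G \ add = {ball_in(b4,rmC), carry(b2,left)} \ {carry(b2,left)} = {ball_in(b4,rmC)}
  ∪ pre   = {ball_in(b4,rmC)} ∪ {ball_in(b2,rmD), free(left), robot_in(rmD)}
          = {ball_in(b2,rmD), ball_in(b4,rmC), free(left), robot_in(rmD)}

== RESULT ==
["ball_in(b2,rmD)", "ball_in(b4,rmC)", "free(left)", "robot_in(rmD)"]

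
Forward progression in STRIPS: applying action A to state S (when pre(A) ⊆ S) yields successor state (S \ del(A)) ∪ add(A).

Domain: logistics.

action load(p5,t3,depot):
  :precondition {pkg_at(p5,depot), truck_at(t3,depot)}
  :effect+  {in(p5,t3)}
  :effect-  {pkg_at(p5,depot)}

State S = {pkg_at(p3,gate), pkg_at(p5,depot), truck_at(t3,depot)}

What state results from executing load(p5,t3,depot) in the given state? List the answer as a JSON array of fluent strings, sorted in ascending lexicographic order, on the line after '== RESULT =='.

Compute (S \ del) ∪ add:
  pre ⊆ S: {pkg_at(p5,depot), truck_at(t3,depot)} ⊆ S  — applicable
  S \ del = {pkg_at(p3,gate), truck_at(t3,depot)}
  ∪ add   = {in(p5,t3), pkg_at(p3,gate), truck_at(t3,depot)}

== RESULT ==
["in(p5,t3)", "pkg_at(p3,gate)", "truck_at(t3,depot)"]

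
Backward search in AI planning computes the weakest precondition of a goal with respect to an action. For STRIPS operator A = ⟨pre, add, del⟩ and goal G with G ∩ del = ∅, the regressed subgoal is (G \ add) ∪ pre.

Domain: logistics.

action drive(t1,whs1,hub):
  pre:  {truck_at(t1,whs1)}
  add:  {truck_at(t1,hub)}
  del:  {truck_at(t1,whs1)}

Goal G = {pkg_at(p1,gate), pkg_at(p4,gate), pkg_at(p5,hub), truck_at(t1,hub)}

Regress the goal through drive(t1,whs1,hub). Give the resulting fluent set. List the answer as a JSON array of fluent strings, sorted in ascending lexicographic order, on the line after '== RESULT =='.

Regress:
  G ∩ del = {}  (empty — regression defined)
  G \ add = {pkg_at(p1,gate), pkg_at(p4,gate), pkg_at(p5,hub), truck_at(t1,hub)} \ {truck_at(t1,hub)} = {pkg_at(p1,gate), pkg_at(p4,gate), pkg_at(p5,hub)}
  ∪ pre   = {pkg_at(p1,gate), pkg_at(p4,gate), pkg_at(p5,hub)} ∪ {truck_at(t1,whs1)}
          = {pkg_at(p1,gate), pkg_at(p4,gate), pkg_at(p5,hub), truck_at(t1,whs1)}

== RESULT ==
["pkg_at(p1,gate)", "pkg_at(p4,gate)", "pkg_at(p5,hub)", "truck_at(t1,whs1)"]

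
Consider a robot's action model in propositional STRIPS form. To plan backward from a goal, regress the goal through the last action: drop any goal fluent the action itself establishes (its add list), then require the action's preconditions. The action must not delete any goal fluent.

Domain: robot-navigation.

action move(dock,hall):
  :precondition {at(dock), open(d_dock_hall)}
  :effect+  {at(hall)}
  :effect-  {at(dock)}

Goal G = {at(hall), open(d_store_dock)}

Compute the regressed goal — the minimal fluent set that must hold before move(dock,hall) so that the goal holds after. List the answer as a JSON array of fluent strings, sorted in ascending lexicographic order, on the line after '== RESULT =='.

Regress:
  G ∩ del = {}  (empty — regression defined)
  G \ add = {at(hall), open(d_store_dock)} \ {at(hall)} = {open(d_store_dock)}
  ∪ pre   = {open(d_store_dock)} ∪ {at(dock), open(d_dock_hall)}
          = {at(dock), open(d_dock_hall), open(d_store_dock)}

== RESULT ==
["at(dock)", "open(d_dock_hall)", "open(d_store_dock)"]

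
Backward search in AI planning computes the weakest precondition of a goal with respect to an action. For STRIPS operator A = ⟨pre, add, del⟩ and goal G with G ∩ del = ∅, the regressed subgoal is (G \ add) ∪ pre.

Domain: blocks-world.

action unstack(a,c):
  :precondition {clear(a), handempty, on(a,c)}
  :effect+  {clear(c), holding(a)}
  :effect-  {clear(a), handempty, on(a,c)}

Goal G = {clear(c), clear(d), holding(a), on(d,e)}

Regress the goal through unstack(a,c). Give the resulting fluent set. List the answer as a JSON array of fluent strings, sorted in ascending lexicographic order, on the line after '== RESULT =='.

Regress:
  G ∩ del = {}  (empty — regression defined)
  G \ add = {clear(c), clear(d), holding(a), on(d,e)} \ {clear(c), holding(a)} = {clear(d), on(d,e)}
  ∪ pre   = {clear(d), on(d,e)} ∪ {clear(a), handempty, on(a,c)}
          = {clear(a), clear(d), handempty, on(a,c), on(d,e)}

== RESULT ==
["clear(a)", "clear(d)", "handempty", "on(a,c)", "on(d,e)"]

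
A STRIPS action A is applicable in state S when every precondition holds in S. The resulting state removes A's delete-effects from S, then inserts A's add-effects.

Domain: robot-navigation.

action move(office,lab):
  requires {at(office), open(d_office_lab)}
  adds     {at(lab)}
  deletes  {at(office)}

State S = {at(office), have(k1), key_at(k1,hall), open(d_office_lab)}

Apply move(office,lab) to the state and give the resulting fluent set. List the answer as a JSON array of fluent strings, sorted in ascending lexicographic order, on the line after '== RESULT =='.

Progress:
  pre ⊆ S: {at(office), open(d_office_lab)} ⊆ S  — applicable
  S \ del = {have(k1), key_at(k1,hall), open(d_office_lab)}
  ∪ add   = {at(lab), have(k1), key_at(k1,hall), open(d_office_lab)}

== RESULT ==
["at(lab)", "have(k1)", "key_at(k1,hall)", "open(d_office_lab)"]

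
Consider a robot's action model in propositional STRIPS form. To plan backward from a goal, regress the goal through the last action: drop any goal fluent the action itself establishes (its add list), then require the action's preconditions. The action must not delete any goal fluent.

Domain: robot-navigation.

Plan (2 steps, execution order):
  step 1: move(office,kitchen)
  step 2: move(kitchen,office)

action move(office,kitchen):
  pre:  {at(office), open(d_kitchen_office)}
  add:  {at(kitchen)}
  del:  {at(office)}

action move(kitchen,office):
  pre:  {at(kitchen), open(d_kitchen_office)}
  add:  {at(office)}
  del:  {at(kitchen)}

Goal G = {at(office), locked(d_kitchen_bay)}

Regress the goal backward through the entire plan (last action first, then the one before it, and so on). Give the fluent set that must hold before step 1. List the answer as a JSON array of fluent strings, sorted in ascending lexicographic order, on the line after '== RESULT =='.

Work backward from the goal:
  through step 2 (move(kitchen,office)): drop {at(office)}, keep {locked(d_kitchen_bay)}, require {at(kitchen), open(d_kitchen_office)}
    → {at(kitchen), locked(d_kitchen_bay), open(d_kitchen_office)}
  through step 1 (move(office,kitchen)): drop {at(kitchen)}, keep {locked(d_kitchen_bay), open(d_kitchen_office)}, require {at(office), open(d_kitchen_office)}
    → {at(office), locked(d_kitchen_bay), open(d_kitchen_office)}

== RESULT ==
["at(office)", "locked(d_kitchen_bay)", "open(d_kitchen_office)"]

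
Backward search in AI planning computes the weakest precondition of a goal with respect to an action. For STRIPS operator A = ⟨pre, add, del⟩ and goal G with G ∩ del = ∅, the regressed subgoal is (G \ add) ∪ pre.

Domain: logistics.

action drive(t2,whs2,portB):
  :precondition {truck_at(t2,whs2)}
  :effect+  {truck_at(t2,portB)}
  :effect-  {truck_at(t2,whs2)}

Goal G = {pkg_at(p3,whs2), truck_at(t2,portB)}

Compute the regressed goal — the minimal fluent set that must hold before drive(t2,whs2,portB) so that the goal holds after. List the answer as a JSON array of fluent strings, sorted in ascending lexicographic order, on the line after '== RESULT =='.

Compute (G \ add) ∪ pre:
  G ∩ del = {}  (empty — regression defined)
  G \ add = {pkg_at(p3,whs2), truck_at(t2,portB)} \ {truck_at(t2,portB)} = {pkg_at(p3,whs2)}
  ∪ pre   = {pkg_at(p3,whs2)} ∪ {truck_at(t2,whs2)}
          = {pkg_at(p3,whs2), truck_at(t2,whs2)}

== RESULT ==
["pkg_at(p3,whs2)", "truck_at(t2,whs2)"]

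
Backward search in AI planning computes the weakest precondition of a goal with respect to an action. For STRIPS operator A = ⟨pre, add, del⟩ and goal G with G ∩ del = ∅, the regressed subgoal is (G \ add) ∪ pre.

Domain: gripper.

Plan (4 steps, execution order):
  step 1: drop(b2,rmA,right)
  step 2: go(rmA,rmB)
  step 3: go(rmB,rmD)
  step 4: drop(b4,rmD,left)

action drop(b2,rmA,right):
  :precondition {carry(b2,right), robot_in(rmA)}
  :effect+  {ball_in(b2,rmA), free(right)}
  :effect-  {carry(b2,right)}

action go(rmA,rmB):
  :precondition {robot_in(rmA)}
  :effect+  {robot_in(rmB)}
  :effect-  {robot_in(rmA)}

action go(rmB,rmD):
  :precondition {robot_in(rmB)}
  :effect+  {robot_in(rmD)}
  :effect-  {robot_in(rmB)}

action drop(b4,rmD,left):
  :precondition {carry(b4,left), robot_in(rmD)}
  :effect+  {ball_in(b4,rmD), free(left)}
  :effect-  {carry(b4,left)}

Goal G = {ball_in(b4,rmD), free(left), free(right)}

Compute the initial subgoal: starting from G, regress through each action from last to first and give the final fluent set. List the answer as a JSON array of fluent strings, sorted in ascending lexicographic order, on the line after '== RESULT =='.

Work backward from the goal:
  through step 4 (drop(b4,rmD,left)): drop {ball_in(b4,rmD), free(left)}, keep {free(right)}, require {carry(b4,left), robot_in(rmD)}
    → {carry(b4,left), free(right), robot_in(rmD)}
  through step 3 (go(rmB,rmD)): drop {robot_in(rmD)}, keep {carry(b4,left), free(right)}, require {robot_in(rmB)}
    → {carry(b4,left), free(right), robot_in(rmB)}
  through step 2 (go(rmA,rmB)): drop {robot_in(rmB)}, keep {carry(b4,left), free(right)}, require {robot_in(rmA)}
    → {carry(b4,left), free(right), robot_in(rmA)}
  through step 1 (drop(b2,rmA,right)): drop {free(right)}, keep {carry(b4,left), robot_in(rmA)}, require {carry(b2,right), robot_in(rmA)}
    → {carry(b2,right), carry(b4,left), robot_in(rmA)}

== RESULT ==
["carry(b2,right)", "carry(b4,left)", "robot_in(rmA)"]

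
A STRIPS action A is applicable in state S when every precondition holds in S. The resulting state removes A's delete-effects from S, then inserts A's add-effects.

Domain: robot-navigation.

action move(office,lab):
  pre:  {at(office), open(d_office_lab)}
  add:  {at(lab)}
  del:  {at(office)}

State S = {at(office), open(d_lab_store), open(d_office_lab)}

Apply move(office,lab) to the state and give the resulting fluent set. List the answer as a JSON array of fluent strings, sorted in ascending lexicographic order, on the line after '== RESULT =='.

Progress:
  pre ⊆ S: {at(office), open(d_office_lab)} ⊆ S  — applicable
  S \ del = {open(d_lab_store), open(d_office_lab)}
  ∪ add   = {at(lab), open(d_lab_store), open(d_office_lab)}

== RESULT ==
["at(lab)", "open(d_lab_store)", "open(d_office_lab)"]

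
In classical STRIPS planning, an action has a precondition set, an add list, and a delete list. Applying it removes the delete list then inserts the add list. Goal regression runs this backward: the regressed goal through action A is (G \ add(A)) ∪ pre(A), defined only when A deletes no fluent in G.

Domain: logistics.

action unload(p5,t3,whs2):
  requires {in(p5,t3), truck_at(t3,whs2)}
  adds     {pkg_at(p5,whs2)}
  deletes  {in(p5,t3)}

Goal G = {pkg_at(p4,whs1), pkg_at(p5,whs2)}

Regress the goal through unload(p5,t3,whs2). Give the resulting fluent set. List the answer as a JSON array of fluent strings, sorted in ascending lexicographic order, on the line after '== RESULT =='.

Regress:
  G ∩ del = {}  (empty — regression defined)
  G \ add = {pkg_at(p4,whs1), pkg_at(p5,whs2)} \ {pkg_at(p5,whs2)} = {pkg_at(p4,whs1)}
  ∪ pre   = {pkg_at(p4,whs1)} ∪ {in(p5,t3), truck_at(t3,whs2)}
          = {in(p5,t3), pkg_at(p4,whs1), truck_at(t3,whs2)}

== RESULT ==
["in(p5,t3)", "pkg_at(p4,whs1)", "truck_at(t3,whs2)"]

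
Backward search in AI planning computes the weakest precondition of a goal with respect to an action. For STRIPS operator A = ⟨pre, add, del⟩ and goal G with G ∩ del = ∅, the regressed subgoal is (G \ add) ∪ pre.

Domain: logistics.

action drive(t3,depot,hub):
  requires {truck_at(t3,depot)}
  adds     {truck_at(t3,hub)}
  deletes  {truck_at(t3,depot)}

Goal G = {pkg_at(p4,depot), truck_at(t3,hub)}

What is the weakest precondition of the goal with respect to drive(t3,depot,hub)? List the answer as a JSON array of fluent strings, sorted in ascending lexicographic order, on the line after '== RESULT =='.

Compute (G \ add) ∪ pre:
  G ∩ del = {}  (empty — regression defined)
  G \ add = {pkg_at(p4,depot), truck_at(t3,hub)} \ {truck_at(t3,hub)} = {pkg_at(p4,depot)}
  ∪ pre   = {pkg_at(p4,depot)} ∪ {truck_at(t3,depot)}
          = {pkg_at(p4,depot), truck_at(t3,depot)}

== RESULT ==
["pkg_at(p4,depot)", "truck_at(t3,depot)"]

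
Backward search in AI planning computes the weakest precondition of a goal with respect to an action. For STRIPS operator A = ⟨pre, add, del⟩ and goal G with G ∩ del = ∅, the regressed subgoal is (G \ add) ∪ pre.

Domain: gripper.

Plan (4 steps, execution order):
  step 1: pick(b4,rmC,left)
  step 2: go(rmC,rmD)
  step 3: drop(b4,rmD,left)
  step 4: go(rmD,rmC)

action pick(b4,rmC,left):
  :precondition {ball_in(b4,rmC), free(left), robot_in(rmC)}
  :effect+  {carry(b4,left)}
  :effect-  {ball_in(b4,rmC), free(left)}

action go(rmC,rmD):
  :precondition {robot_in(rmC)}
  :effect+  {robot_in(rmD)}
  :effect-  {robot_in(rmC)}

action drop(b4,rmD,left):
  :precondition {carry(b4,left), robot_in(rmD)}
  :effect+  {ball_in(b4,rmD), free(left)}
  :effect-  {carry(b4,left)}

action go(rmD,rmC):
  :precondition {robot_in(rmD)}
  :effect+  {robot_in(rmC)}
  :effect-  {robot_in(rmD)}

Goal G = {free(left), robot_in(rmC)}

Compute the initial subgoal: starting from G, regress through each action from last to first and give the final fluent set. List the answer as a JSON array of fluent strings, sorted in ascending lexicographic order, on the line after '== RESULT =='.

Regress step by step:
  through step 4 (go(rmD,rmC)): drop {robot_in(rmC)}, keep {free(left)}, require {robot_in(rmD)}
    → {free(left), robot_in(rmD)}
  through step 3 (drop(b4,rmD,left)): drop {free(left)}, keep {robot_in(rmD)}, require {carry(b4,left), robot_in(rmD)}
    → {carry(b4,left), robot_in(rmD)}
  through step 2 (go(rmC,rmD)): drop {robot_in(rmD)}, keep {carry(b4,left)}, require {robot_in(rmC)}
    → {carry(b4,left), robot_in(rmC)}
  through step 1 (pick(b4,rmC,left)): drop {carry(b4,left)}, keep {robot_in(rmC)}, require {ball_in(b4,rmC), free(left), robot_in(rmC)}
    → {ball_in(b4,rmC), free(left), robot_in(rmC)}

== RESULT ==
["ball_in(b4,rmC)", "free(left)", "robot_in(rmC)"]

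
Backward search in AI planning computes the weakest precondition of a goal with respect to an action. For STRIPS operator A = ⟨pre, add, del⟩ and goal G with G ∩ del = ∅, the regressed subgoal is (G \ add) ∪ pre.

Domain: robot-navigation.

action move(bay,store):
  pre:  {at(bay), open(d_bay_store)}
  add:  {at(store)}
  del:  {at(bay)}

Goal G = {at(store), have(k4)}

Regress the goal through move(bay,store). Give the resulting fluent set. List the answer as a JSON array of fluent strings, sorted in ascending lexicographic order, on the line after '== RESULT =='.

Regress:
  G ∩ del = {}  (empty — regression defined)
  G \ add = {at(store), have(k4)} \ {at(store)} = {have(k4)}
  ∪ pre   = {have(k4)} ∪ {at(bay), open(d_bay_store)}
          = {at(bay), have(k4), open(d_bay_store)}

== RESULT ==
["at(bay)", "have(k4)", "open(d_bay_store)"]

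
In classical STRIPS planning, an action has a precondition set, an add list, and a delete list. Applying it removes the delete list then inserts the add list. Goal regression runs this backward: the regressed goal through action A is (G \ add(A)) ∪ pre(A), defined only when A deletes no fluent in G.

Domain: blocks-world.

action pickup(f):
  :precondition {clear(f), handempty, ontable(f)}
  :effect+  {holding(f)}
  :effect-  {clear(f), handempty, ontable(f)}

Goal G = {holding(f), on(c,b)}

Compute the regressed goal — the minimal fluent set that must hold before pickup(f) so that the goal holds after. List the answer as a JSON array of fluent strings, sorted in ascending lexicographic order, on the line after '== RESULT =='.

Compute (G \ add) ∪ pre:
  G ∩ del = {}  (empty — regression defined)
  G \ add = {holding(f), on(c,b)} \ {holding(f)} = {on(c,b)}
  ∪ pre   = {on(c,b)} ∪ {clear(f), handempty, ontable(f)}
          = {clear(f), handempty, on(c,b), ontable(f)}

== RESULT ==
["clear(f)", "handempty", "on(c,b)", "ontable(f)"]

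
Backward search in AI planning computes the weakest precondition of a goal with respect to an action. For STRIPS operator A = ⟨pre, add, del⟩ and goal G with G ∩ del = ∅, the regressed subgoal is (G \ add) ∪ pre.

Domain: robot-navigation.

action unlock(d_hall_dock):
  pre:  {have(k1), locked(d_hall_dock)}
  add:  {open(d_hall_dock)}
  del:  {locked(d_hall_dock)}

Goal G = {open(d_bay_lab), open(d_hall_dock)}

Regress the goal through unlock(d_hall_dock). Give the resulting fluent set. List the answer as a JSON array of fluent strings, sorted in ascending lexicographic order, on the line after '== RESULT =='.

Regress:
  G ∩ del = {}  (empty — regression defined)
  G \ add = {open(d_bay_lab), open(d_hall_dock)} \ {open(d_hall_dock)} = {open(d_bay_lab)}
  ∪ pre   = {open(d_bay_lab)} ∪ {have(k1), locked(d_hall_dock)}
          = {have(k1), locked(d_hall_dock), open(d_bay_lab)}

== RESULT ==
["have(k1)", "locked(d_hall_dock)", "open(d_bay_lab)"]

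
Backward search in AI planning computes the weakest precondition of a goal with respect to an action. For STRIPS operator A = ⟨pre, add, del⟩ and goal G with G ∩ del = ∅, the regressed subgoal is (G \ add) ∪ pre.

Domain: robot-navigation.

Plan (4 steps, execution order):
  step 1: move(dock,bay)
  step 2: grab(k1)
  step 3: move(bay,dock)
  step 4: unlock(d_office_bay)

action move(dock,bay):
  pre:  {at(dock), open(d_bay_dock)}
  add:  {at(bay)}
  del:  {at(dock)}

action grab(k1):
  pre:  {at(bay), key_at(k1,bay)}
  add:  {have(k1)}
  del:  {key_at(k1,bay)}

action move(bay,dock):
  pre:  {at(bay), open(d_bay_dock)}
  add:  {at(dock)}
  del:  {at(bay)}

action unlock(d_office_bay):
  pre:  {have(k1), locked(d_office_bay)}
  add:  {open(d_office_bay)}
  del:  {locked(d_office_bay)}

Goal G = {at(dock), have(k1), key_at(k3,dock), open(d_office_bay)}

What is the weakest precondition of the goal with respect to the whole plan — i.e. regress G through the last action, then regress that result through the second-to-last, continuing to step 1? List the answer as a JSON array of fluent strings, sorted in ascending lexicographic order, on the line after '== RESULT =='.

Work backward from the goal:
  through step 4 (unlock(d_office_bay)): drop {open(d_office_bay)}, keep {at(dock), have(k1), key_at(k3,dock)}, require {have(k1), locked(d_office_bay)}
    → {at(dock), have(k1), key_at(k3,dock), locked(d_office_bay)}
  through step 3 (move(bay,dock)): drop {at(dock)}, keep {have(k1), key_at(k3,dock), locked(d_office_bay)}, require {at(bay), open(d_bay_dock)}
    → {at(bay), have(k1), key_at(k3,dock), locked(d_office_bay), open(d_bay_dock)}
  through step 2 (grab(k1)): drop {have(k1)}, keep {at(bay), key_at(k3,dock), locked(d_office_bay), open(d_bay_dock)}, require {at(bay), key_at(k1,bay)}
    → {at(bay), key_at(k1,bay), key_at(k3,dock), locked(d_office_bay), open(d_bay_dock)}
  through step 1 (move(dock,bay)): drop {at(bay)}, keep {key_at(k1,bay), key_at(k3,dock), locked(d_office_bay), open(d_bay_dock)}, require {at(dock), open(d_bay_dock)}
    → {at(dock), key_at(k1,bay), key_at(k3,dock), locked(d_office_bay), open(d_bay_dock)}

== RESULT ==
["at(dock)", "key_at(k1,bay)", "key_at(k3,dock)", "locked(d_office_bay)", "open(d_bay_dock)"]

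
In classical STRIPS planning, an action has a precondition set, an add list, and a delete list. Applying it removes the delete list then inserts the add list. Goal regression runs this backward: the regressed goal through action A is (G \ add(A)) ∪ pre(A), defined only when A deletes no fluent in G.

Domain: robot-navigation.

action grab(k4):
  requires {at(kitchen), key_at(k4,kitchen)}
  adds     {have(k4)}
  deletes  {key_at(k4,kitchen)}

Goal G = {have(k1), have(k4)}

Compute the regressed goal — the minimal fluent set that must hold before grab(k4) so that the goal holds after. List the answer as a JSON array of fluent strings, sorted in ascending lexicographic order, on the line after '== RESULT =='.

Compute (G \ add) ∪ pre:
  G ∩ del = {}  (empty — regression defined)
  G \ add = {have(k1), have(k4)} \ {have(k4)} = {have(k1)}
  ∪ pre   = {have(k1)} ∪ {at(kitchen), key_at(k4,kitchen)}
          = {at(kitchen), have(k1), key_at(k4,kitchen)}

== RESULT ==
["at(kitchen)", "have(k1)", "key_at(k4,kitchen)"]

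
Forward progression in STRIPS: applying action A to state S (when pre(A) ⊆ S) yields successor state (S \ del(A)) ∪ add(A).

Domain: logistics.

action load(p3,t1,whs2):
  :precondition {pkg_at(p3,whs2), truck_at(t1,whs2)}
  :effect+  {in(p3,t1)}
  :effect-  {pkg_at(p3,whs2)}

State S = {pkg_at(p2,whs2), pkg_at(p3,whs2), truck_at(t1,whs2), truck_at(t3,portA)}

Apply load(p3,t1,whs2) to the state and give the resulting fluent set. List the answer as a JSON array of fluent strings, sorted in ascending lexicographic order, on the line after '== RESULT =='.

Compute (S \ del) ∪ add:
  pre ⊆ S: {pkg_at(p3,whs2), truck_at(t1,whs2)} ⊆ S  — applicable
  S \ del = {pkg_at(p2,whs2), truck_at(t1,whs2), truck_at(t3,portA)}
  ∪ add   = {in(p3,t1), pkg_at(p2,whs2), truck_at(t1,whs2), truck_at(t3,portA)}

== RESULT ==
["in(p3,t1)", "pkg_at(p2,whs2)", "truck_at(t1,whs2)", "truck_at(t3,portA)"]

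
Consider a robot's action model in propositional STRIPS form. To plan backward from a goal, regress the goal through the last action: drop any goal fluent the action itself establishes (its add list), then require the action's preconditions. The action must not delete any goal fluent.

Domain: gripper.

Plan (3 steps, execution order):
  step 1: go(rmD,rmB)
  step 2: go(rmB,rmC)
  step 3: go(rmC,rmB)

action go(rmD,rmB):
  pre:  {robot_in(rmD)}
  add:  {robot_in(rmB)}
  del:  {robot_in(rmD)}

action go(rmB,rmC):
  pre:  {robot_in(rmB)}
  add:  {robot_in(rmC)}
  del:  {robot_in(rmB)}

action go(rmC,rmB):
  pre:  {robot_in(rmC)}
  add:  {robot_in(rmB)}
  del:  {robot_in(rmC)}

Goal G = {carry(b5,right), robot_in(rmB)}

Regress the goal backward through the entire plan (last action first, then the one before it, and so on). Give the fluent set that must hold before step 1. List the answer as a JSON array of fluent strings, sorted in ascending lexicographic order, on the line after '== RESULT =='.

Work backward from the goal:
  through step 3 (go(rmC,rmB)): drop {robot_in(rmB)}, keep {carry(b5,right)}, require {robot_in(rmC)}
    → {carry(b5,right), robot_in(rmC)}
  through step 2 (go(rmB,rmC)): drop {robot_in(rmC)}, keep {carry(b5,right)}, require {robot_in(rmB)}
    → {carry(b5,right), robot_in(rmB)}
  through step 1 (go(rmD,rmB)): drop {robot_in(rmB)}, keep {carry(b5,right)}, require {robot_in(rmD)}
    → {carry(b5,right), robot_in(rmD)}

== RESULT ==
["carry(b5,right)", "robot_in(rmD)"]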